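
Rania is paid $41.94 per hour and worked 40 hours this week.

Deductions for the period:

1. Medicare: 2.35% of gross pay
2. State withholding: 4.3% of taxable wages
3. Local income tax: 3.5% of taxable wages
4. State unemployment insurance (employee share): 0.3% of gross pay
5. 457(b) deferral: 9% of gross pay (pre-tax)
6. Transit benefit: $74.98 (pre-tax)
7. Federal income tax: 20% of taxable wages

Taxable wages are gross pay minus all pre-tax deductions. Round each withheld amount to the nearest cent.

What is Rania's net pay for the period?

$1,003.63

Gross pay: 40 × $41.94 = $1,677.60
457(b) deferral: $1,677.60 × 0.09 = $150.98
Transit benefit: $74.98
Pre-tax total = $150.98 + $74.98 = $225.96
Taxable wages = $1,677.60 − $225.96 = $1,451.64
State withholding: $1,451.64 × 0.043 = $62.42
Federal income tax: $1,451.64 × 0.2 = $290.33
Local income tax: $1,451.64 × 0.035 = $50.81
Medicare: $1,677.60 × 0.0235 = $39.42
State unemployment insurance (employee share): $1,677.60 × 0.003 = $5.03
Total deductions = $150.98 + $74.98 + $62.42 + $290.33 + $50.81 + $39.42 + $5.03 = $673.97
Net pay = $1,677.60 − $673.97 = $1,003.63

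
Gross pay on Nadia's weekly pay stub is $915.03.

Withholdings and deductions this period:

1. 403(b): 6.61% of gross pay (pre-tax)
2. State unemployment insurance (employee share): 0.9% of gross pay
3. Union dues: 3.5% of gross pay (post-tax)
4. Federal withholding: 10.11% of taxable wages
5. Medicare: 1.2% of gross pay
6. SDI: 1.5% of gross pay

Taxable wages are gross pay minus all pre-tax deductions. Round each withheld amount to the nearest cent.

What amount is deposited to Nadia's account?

403(b): $915.03 × 0.0661 = $60.48
Taxable wages = $915.03 − $60.48 = $854.55
Federal withholding: $854.55 × 0.1011 = $86.40
Medicare: $915.03 × 0.012 = $10.98
State unemployment insurance (employee share): $915.03 × 0.009 = $8.24
SDI: $915.03 × 0.015 = $13.73
Union dues: $915.03 × 0.035 = $32.03
Total deductions = $60.48 + $86.40 + $10.98 + $8.24 + $13.73 + $32.03 = $211.86
Net pay = $915.03 − $211.86 = $703.17

$703.17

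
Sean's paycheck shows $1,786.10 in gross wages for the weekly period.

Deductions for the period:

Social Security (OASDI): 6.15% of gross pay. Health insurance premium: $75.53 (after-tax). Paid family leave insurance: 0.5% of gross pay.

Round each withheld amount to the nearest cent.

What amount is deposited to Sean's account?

Paid family leave insurance: $1,786.10 × 0.005 = $8.93
Social Security (OASDI): $1,786.10 × 0.0615 = $109.85
Health insurance premium: $75.53
Total deductions = $8.93 + $109.85 + $75.53 = $194.31
Net pay = $1,786.10 − $194.31 = $1,591.79

$1,591.79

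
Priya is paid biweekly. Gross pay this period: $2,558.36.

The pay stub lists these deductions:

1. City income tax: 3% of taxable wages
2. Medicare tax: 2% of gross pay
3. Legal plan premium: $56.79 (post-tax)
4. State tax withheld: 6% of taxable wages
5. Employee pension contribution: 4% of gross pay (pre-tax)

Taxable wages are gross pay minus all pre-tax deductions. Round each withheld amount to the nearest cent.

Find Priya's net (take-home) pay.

$2,127.03

Employee pension contribution: $2,558.36 × 0.04 = $102.33
Taxable wages = $2,558.36 − $102.33 = $2,456.03
State tax withheld: $2,456.03 × 0.06 = $147.36
City income tax: $2,456.03 × 0.03 = $73.68
Medicare tax: $2,558.36 × 0.02 = $51.17
Legal plan premium: $56.79
Total deductions = $102.33 + $147.36 + $73.68 + $51.17 + $56.79 = $431.33
Net pay = $2,558.36 − $431.33 = $2,127.03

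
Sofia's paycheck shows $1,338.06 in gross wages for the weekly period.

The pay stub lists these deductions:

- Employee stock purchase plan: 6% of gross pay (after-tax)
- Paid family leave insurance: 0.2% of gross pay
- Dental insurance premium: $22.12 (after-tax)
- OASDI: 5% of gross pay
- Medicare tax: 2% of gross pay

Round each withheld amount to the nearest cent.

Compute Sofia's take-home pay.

$1,139.32

Medicare tax: $1,338.06 × 0.02 = $26.76
OASDI: $1,338.06 × 0.05 = $66.90
Paid family leave insurance: $1,338.06 × 0.002 = $2.68
Employee stock purchase plan: $1,338.06 × 0.06 = $80.28
Dental insurance premium: $22.12
Total deductions = $26.76 + $66.90 + $2.68 + $80.28 + $22.12 = $198.74
Net pay = $1,338.06 − $198.74 = $1,139.32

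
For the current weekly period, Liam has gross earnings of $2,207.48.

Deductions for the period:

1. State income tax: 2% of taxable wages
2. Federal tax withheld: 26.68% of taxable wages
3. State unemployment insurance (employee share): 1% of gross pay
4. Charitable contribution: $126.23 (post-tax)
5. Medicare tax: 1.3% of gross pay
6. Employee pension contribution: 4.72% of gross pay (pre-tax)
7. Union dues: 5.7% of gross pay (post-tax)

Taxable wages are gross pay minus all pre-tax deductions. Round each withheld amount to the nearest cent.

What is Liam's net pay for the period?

$1,197.23

Employee pension contribution: $2,207.48 × 0.0472 = $104.19
Taxable wages = $2,207.48 − $104.19 = $2,103.29
State income tax: $2,103.29 × 0.02 = $42.07
Federal tax withheld: $2,103.29 × 0.2668 = $561.16
Medicare tax: $2,207.48 × 0.013 = $28.70
State unemployment insurance (employee share): $2,207.48 × 0.01 = $22.07
Union dues: $2,207.48 × 0.057 = $125.83
Charitable contribution: $126.23
Total deductions = $104.19 + $42.07 + $561.16 + $28.70 + $22.07 + $125.83 + $126.23 = $1,010.25
Net pay = $2,207.48 − $1,010.25 = $1,197.23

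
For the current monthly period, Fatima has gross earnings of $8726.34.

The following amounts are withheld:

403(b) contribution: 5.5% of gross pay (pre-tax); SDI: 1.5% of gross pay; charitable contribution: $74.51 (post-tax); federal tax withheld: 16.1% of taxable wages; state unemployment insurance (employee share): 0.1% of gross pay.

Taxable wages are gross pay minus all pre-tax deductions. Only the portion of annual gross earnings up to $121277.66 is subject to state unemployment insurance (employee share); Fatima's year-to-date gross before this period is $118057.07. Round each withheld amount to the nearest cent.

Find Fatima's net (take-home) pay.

403(b) contribution: $8726.34 × 0.055 = $479.95
Taxable wages = $8726.34 − $479.95 = $8246.39
Federal tax withheld: $8246.39 × 0.161 = $1327.67
State unemployment insurance (employee share): only $121277.66 − $118057.07 = $3220.59 of this check is subject → $3220.59 × 0.001 = $3.22
SDI: $8726.34 × 0.015 = $130.90
Charitable contribution: $74.51
Total deductions = $479.95 + $1327.67 + $3.22 + $130.90 + $74.51 = $2016.25
Net pay = $8726.34 − $2016.25 = $6710.09

$6710.09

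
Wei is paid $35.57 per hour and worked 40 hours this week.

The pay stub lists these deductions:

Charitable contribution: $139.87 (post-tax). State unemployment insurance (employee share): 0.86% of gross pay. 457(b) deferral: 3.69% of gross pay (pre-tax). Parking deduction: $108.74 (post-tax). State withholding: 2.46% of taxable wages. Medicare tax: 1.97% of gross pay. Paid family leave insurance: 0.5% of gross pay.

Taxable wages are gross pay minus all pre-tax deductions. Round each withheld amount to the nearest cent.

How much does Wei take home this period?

$1040.60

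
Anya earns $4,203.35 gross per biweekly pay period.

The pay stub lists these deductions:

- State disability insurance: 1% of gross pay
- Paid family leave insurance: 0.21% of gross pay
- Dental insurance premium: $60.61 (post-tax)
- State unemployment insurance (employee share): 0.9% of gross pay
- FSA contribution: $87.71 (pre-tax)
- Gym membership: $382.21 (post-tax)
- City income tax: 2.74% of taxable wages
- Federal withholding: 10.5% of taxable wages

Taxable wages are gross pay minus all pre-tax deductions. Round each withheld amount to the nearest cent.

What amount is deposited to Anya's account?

$3,039.22

FSA contribution: $87.71
Taxable wages = $4,203.35 − $87.71 = $4,115.64
City income tax: $4,115.64 × 0.0274 = $112.77
Federal withholding: $4,115.64 × 0.105 = $432.14
State disability insurance: $4,203.35 × 0.01 = $42.03
Paid family leave insurance: $4,203.35 × 0.0021 = $8.83
State unemployment insurance (employee share): $4,203.35 × 0.009 = $37.83
Gym membership: $382.21
Dental insurance premium: $60.61
Total deductions = $87.71 + $112.77 + $432.14 + $42.03 + $8.83 + $37.83 + $382.21 + $60.61 = $1,164.13
Net pay = $4,203.35 − $1,164.13 = $3,039.22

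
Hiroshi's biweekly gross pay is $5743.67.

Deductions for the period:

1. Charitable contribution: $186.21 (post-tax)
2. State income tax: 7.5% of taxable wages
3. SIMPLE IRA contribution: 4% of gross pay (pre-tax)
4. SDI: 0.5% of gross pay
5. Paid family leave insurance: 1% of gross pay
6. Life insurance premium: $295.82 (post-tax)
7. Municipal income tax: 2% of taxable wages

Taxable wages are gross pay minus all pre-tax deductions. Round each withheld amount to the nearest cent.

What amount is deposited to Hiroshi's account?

$4421.91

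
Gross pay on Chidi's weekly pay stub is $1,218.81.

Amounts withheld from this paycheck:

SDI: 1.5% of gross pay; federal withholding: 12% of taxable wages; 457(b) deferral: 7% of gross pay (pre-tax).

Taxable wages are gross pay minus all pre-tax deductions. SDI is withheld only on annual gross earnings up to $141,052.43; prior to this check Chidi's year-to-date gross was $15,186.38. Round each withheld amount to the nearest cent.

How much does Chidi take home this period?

457(b) deferral: $1,218.81 × 0.07 = $85.32
Taxable wages = $1,218.81 − $85.32 = $1,133.49
Federal withholding: $1,133.49 × 0.12 = $136.02
SDI: cap not yet reached, full $1,218.81 is subject → $1,218.81 × 0.015 = $18.28
Total deductions = $85.32 + $136.02 + $18.28 = $239.62
Net pay = $1,218.81 − $239.62 = $979.19

$979.19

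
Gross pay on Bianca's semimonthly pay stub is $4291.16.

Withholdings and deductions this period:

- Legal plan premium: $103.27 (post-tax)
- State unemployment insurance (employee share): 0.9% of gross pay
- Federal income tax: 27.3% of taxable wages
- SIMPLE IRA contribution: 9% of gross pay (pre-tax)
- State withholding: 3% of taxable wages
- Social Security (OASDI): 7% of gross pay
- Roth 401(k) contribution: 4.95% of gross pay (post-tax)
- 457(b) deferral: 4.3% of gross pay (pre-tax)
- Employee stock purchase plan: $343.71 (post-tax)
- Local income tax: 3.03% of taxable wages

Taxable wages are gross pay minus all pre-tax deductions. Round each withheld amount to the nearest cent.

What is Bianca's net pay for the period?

SIMPLE IRA contribution: $4291.16 × 0.09 = $386.20
457(b) deferral: $4291.16 × 0.043 = $184.52
Pre-tax total = $386.20 + $184.52 = $570.72
Taxable wages = $4291.16 − $570.72 = $3720.44
Federal income tax: $3720.44 × 0.273 = $1015.68
Local income tax: $3720.44 × 0.0303 = $112.73
State withholding: $3720.44 × 0.03 = $111.61
Social Security (OASDI): $4291.16 × 0.07 = $300.38
State unemployment insurance (employee share): $4291.16 × 0.009 = $38.62
Roth 401(k) contribution: $4291.16 × 0.0495 = $212.41
Legal plan premium: $103.27
Employee stock purchase plan: $343.71
Total deductions = $386.20 + $184.52 + $1015.68 + $112.73 + $111.61 + $300.38 + $38.62 + $212.41 + $103.27 + $343.71 = $2809.13
Net pay = $4291.16 − $2809.13 = $1482.03

$1482.03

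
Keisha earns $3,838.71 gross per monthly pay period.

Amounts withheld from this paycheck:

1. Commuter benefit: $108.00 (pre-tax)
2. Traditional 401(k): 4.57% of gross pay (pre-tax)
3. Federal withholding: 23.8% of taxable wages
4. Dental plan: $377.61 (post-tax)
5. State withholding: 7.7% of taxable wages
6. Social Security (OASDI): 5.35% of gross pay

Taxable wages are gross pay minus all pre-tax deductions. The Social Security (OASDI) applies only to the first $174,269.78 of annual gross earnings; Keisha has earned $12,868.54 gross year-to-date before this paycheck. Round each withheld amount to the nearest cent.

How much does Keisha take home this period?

$1,852.38

Commuter benefit: $108.00
Traditional 401(k): $3,838.71 × 0.0457 = $175.43
Pre-tax total = $108.00 + $175.43 = $283.43
Taxable wages = $3,838.71 − $283.43 = $3,555.28
State withholding: $3,555.28 × 0.077 = $273.76
Federal withholding: $3,555.28 × 0.238 = $846.16
Social Security (OASDI): cap not yet reached, full $3,838.71 is subject → $3,838.71 × 0.0535 = $205.37
Dental plan: $377.61
Total deductions = $108.00 + $175.43 + $273.76 + $846.16 + $205.37 + $377.61 = $1,986.33
Net pay = $3,838.71 − $1,986.33 = $1,852.38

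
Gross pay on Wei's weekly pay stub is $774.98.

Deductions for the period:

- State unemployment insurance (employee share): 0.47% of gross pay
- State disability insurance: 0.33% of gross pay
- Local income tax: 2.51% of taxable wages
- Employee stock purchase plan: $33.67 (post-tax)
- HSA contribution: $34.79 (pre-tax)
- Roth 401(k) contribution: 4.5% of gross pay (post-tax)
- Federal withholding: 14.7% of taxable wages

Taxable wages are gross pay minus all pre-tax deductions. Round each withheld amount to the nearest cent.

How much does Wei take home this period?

$538.06

HSA contribution: $34.79
Taxable wages = $774.98 − $34.79 = $740.19
Local income tax: $740.19 × 0.0251 = $18.58
Federal withholding: $740.19 × 0.147 = $108.81
State unemployment insurance (employee share): $774.98 × 0.0047 = $3.64
State disability insurance: $774.98 × 0.0033 = $2.56
Roth 401(k) contribution: $774.98 × 0.045 = $34.87
Employee stock purchase plan: $33.67
Total deductions = $34.79 + $18.58 + $108.81 + $3.64 + $2.56 + $34.87 + $33.67 = $236.92
Net pay = $774.98 − $236.92 = $538.06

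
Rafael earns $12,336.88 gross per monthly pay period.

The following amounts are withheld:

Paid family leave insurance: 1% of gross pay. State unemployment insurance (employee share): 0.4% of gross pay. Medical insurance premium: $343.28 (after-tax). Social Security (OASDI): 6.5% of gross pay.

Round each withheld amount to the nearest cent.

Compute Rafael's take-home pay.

Social Security (OASDI): $12,336.88 × 0.065 = $801.90
State unemployment insurance (employee share): $12,336.88 × 0.004 = $49.35
Paid family leave insurance: $12,336.88 × 0.01 = $123.37
Medical insurance premium: $343.28
Total deductions = $801.90 + $49.35 + $123.37 + $343.28 = $1,317.90
Net pay = $12,336.88 − $1,317.90 = $11,018.98

$11,018.98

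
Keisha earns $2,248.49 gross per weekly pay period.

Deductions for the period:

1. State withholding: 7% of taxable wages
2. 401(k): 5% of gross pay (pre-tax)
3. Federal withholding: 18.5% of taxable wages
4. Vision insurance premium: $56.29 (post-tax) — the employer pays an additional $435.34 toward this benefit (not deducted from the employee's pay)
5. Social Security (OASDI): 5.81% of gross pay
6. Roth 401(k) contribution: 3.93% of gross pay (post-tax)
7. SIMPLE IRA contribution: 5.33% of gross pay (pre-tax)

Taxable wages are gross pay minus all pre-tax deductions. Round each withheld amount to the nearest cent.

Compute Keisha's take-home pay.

$1,226.79

SIMPLE IRA contribution: $2,248.49 × 0.0533 = $119.84
401(k): $2,248.49 × 0.05 = $112.42
Pre-tax total = $119.84 + $112.42 = $232.26
Taxable wages = $2,248.49 − $232.26 = $2,016.23
Federal withholding: $2,016.23 × 0.185 = $373.00
State withholding: $2,016.23 × 0.07 = $141.14
Social Security (OASDI): $2,248.49 × 0.0581 = $130.64
Roth 401(k) contribution: $2,248.49 × 0.0393 = $88.37
Vision insurance premium: $56.29
(Employer's $435.34 toward vision insurance premium is not withheld from the employee.)
Total deductions = $119.84 + $112.42 + $373.00 + $141.14 + $130.64 + $88.37 + $56.29 = $1,021.70
Net pay = $2,248.49 − $1,021.70 = $1,226.79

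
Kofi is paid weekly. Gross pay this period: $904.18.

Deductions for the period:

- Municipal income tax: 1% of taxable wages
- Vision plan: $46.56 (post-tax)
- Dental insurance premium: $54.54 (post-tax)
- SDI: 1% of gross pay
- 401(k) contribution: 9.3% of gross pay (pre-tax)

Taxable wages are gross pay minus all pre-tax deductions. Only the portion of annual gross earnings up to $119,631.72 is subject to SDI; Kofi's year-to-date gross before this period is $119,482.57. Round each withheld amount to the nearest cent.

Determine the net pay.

$709.30

401(k) contribution: $904.18 × 0.093 = $84.09
Taxable wages = $904.18 − $84.09 = $820.09
Municipal income tax: $820.09 × 0.01 = $8.20
SDI: only $119,631.72 − $119,482.57 = $149.15 of this check is subject → $149.15 × 0.01 = $1.49
Dental insurance premium: $54.54
Vision plan: $46.56
Total deductions = $84.09 + $8.20 + $1.49 + $54.54 + $46.56 = $194.88
Net pay = $904.18 − $194.88 = $709.30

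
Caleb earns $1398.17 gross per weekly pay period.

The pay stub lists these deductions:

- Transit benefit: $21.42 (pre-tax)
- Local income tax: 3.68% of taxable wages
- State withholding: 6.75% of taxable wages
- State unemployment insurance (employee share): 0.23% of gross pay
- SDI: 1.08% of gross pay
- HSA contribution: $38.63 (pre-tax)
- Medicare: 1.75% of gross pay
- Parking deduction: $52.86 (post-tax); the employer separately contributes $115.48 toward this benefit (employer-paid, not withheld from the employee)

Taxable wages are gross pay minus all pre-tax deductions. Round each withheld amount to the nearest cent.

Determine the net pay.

HSA contribution: $38.63
Transit benefit: $21.42
Pre-tax total = $38.63 + $21.42 = $60.05
Taxable wages = $1398.17 − $60.05 = $1338.12
State withholding: $1338.12 × 0.0675 = $90.32
Local income tax: $1338.12 × 0.0368 = $49.24
SDI: $1398.17 × 0.0108 = $15.10
State unemployment insurance (employee share): $1398.17 × 0.0023 = $3.22
Medicare: $1398.17 × 0.0175 = $24.47
Parking deduction: $52.86
(Employer's $115.48 toward parking deduction is not withheld from the employee.)
Total deductions = $38.63 + $21.42 + $90.32 + $49.24 + $15.10 + $3.22 + $24.47 + $52.86 = $295.26
Net pay = $1398.17 − $295.26 = $1102.91

$1102.91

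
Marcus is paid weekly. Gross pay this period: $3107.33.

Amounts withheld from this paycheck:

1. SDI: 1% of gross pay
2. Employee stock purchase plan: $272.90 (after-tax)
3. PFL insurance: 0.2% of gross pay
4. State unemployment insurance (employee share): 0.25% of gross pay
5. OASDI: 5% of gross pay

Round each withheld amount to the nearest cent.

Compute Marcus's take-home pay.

$2634.01

State unemployment insurance (employee share): $3107.33 × 0.0025 = $7.77
PFL insurance: $3107.33 × 0.002 = $6.21
OASDI: $3107.33 × 0.05 = $155.37
SDI: $3107.33 × 0.01 = $31.07
Employee stock purchase plan: $272.90
Total deductions = $7.77 + $6.21 + $155.37 + $31.07 + $272.90 = $473.32
Net pay = $3107.33 − $473.32 = $2634.01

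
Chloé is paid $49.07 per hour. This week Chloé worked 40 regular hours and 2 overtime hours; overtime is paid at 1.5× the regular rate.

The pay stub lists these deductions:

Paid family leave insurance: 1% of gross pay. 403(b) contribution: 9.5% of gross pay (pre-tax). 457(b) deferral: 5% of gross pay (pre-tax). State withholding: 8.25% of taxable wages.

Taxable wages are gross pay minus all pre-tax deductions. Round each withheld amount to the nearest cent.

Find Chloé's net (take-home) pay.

$1,634.13

Regular pay: 40 × $49.07 = $1,962.80
Overtime pay: 2 × $49.07 × 1.5 = $147.21
Gross pay = $1,962.80 + $147.21 = $2,110.01
457(b) deferral: $2,110.01 × 0.05 = $105.50
403(b) contribution: $2,110.01 × 0.095 = $200.45
Pre-tax total = $105.50 + $200.45 = $305.95
Taxable wages = $2,110.01 − $305.95 = $1,804.06
State withholding: $1,804.06 × 0.0825 = $148.83
Paid family leave insurance: $2,110.01 × 0.01 = $21.10
Total deductions = $105.50 + $200.45 + $148.83 + $21.10 = $475.88
Net pay = $2,110.01 − $475.88 = $1,634.13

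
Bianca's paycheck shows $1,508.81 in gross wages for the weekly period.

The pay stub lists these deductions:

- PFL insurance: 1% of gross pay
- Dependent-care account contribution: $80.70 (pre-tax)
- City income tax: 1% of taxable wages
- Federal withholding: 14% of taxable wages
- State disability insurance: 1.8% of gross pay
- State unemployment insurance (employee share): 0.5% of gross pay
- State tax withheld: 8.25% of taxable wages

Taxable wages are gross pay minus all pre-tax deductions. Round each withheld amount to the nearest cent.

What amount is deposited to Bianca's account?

Dependent-care account contribution: $80.70
Taxable wages = $1,508.81 − $80.70 = $1,428.11
State tax withheld: $1,428.11 × 0.0825 = $117.82
Federal withholding: $1,428.11 × 0.14 = $199.94
City income tax: $1,428.11 × 0.01 = $14.28
State disability insurance: $1,508.81 × 0.018 = $27.16
State unemployment insurance (employee share): $1,508.81 × 0.005 = $7.54
PFL insurance: $1,508.81 × 0.01 = $15.09
Total deductions = $80.70 + $117.82 + $199.94 + $14.28 + $27.16 + $7.54 + $15.09 = $462.53
Net pay = $1,508.81 − $462.53 = $1,046.28

$1,046.28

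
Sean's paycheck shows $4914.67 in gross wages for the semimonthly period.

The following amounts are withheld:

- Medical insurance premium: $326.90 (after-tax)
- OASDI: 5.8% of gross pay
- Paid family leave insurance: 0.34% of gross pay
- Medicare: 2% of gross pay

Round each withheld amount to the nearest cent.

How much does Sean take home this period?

$4187.72

OASDI: $4914.67 × 0.058 = $285.05
Paid family leave insurance: $4914.67 × 0.0034 = $16.71
Medicare: $4914.67 × 0.02 = $98.29
Medical insurance premium: $326.90
Total deductions = $285.05 + $16.71 + $98.29 + $326.90 = $726.95
Net pay = $4914.67 − $726.95 = $4187.72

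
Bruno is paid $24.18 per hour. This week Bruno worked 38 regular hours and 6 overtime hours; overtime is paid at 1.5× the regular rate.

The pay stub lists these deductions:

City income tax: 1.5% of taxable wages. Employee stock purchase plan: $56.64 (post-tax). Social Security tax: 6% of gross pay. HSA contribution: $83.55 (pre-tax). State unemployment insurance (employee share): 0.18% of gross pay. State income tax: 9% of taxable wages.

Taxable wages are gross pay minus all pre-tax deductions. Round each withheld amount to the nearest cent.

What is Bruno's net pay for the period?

$815.48

Regular pay: 38 × $24.18 = $918.84
Overtime pay: 6 × $24.18 × 1.5 = $217.62
Gross pay = $918.84 + $217.62 = $1,136.46
HSA contribution: $83.55
Taxable wages = $1,136.46 − $83.55 = $1,052.91
State income tax: $1,052.91 × 0.09 = $94.76
City income tax: $1,052.91 × 0.015 = $15.79
State unemployment insurance (employee share): $1,136.46 × 0.0018 = $2.05
Social Security tax: $1,136.46 × 0.06 = $68.19
Employee stock purchase plan: $56.64
Total deductions = $83.55 + $94.76 + $15.79 + $2.05 + $68.19 + $56.64 = $320.98
Net pay = $1,136.46 − $320.98 = $815.48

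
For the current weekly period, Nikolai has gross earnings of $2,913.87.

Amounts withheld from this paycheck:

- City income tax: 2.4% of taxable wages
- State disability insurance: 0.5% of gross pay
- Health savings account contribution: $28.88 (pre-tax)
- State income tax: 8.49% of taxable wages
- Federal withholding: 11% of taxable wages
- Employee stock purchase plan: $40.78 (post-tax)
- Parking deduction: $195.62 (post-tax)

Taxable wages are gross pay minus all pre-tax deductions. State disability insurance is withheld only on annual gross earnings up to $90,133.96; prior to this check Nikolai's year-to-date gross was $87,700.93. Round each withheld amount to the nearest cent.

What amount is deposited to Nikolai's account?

Health savings account contribution: $28.88
Taxable wages = $2,913.87 − $28.88 = $2,884.99
Federal withholding: $2,884.99 × 0.11 = $317.35
State income tax: $2,884.99 × 0.0849 = $244.94
City income tax: $2,884.99 × 0.024 = $69.24
State disability insurance: only $90,133.96 − $87,700.93 = $2,433.03 of this check is subject → $2,433.03 × 0.005 = $12.17
Employee stock purchase plan: $40.78
Parking deduction: $195.62
Total deductions = $28.88 + $317.35 + $244.94 + $69.24 + $12.17 + $40.78 + $195.62 = $908.98
Net pay = $2,913.87 − $908.98 = $2,004.89

$2,004.89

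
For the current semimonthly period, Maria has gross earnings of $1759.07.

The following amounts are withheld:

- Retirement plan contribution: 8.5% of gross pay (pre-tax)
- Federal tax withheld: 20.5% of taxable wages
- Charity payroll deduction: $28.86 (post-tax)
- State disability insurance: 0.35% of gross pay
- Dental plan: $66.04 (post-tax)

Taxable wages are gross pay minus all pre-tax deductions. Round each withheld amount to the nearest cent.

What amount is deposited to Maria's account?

Retirement plan contribution: $1759.07 × 0.085 = $149.52
Taxable wages = $1759.07 − $149.52 = $1609.55
Federal tax withheld: $1609.55 × 0.205 = $329.96
State disability insurance: $1759.07 × 0.0035 = $6.16
Charity payroll deduction: $28.86
Dental plan: $66.04
Total deductions = $149.52 + $329.96 + $6.16 + $28.86 + $66.04 = $580.54
Net pay = $1759.07 − $580.54 = $1178.53

$1178.53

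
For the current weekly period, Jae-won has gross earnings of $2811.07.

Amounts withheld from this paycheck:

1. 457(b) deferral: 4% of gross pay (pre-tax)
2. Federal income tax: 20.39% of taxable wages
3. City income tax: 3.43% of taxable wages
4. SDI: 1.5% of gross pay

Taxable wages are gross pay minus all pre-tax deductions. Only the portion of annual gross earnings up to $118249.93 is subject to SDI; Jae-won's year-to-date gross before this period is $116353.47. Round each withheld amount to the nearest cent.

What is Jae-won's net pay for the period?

457(b) deferral: $2811.07 × 0.04 = $112.44
Taxable wages = $2811.07 − $112.44 = $2698.63
City income tax: $2698.63 × 0.0343 = $92.56
Federal income tax: $2698.63 × 0.2039 = $550.25
SDI: only $118249.93 − $116353.47 = $1896.46 of this check is subject → $1896.46 × 0.015 = $28.45
Total deductions = $112.44 + $92.56 + $550.25 + $28.45 = $783.70
Net pay = $2811.07 − $783.70 = $2027.37

$2027.37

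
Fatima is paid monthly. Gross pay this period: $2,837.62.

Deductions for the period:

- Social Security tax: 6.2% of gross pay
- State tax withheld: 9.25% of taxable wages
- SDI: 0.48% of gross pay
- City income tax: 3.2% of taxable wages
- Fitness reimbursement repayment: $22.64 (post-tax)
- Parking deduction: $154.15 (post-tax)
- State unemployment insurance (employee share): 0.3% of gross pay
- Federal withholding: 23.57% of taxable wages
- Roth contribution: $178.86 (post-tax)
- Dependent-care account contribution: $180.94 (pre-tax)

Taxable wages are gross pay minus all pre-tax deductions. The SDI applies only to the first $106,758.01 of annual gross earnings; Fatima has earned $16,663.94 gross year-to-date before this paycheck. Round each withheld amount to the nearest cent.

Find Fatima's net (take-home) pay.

Dependent-care account contribution: $180.94
Taxable wages = $2,837.62 − $180.94 = $2,656.68
City income tax: $2,656.68 × 0.032 = $85.01
Federal withholding: $2,656.68 × 0.2357 = $626.18
State tax withheld: $2,656.68 × 0.0925 = $245.74
State unemployment insurance (employee share): $2,837.62 × 0.003 = $8.51
Social Security tax: $2,837.62 × 0.062 = $175.93
SDI: cap not yet reached, full $2,837.62 is subject → $2,837.62 × 0.0048 = $13.62
Parking deduction: $154.15
Roth contribution: $178.86
Fitness reimbursement repayment: $22.64
Total deductions = $180.94 + $85.01 + $626.18 + $245.74 + $8.51 + $175.93 + $13.62 + $154.15 + $178.86 + $22.64 = $1,691.58
Net pay = $2,837.62 − $1,691.58 = $1,146.04

$1,146.04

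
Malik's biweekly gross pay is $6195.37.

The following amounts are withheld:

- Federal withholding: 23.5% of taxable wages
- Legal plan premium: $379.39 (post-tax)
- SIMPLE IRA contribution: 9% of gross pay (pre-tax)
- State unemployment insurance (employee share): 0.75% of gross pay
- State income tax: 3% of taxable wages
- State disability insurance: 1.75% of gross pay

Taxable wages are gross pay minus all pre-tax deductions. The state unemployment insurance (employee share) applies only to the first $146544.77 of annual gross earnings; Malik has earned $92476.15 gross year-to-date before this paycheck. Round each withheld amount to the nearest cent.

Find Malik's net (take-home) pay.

$3609.50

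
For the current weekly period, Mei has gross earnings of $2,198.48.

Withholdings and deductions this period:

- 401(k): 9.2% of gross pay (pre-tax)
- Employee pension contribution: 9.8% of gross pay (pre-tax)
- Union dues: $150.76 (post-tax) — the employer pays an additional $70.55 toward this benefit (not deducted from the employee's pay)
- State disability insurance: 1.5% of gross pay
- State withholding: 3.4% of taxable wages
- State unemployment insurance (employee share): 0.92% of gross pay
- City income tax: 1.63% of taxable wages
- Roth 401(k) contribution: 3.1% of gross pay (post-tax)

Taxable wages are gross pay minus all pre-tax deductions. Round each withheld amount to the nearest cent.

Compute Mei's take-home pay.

$1,419.07

401(k): $2,198.48 × 0.092 = $202.26
Employee pension contribution: $2,198.48 × 0.098 = $215.45
Pre-tax total = $202.26 + $215.45 = $417.71
Taxable wages = $2,198.48 − $417.71 = $1,780.77
State withholding: $1,780.77 × 0.034 = $60.55
City income tax: $1,780.77 × 0.0163 = $29.03
State disability insurance: $2,198.48 × 0.015 = $32.98
State unemployment insurance (employee share): $2,198.48 × 0.0092 = $20.23
Roth 401(k) contribution: $2,198.48 × 0.031 = $68.15
Union dues: $150.76
(Employer's $70.55 toward union dues is not withheld from the employee.)
Total deductions = $202.26 + $215.45 + $60.55 + $29.03 + $32.98 + $20.23 + $68.15 + $150.76 = $779.41
Net pay = $2,198.48 − $779.41 = $1,419.07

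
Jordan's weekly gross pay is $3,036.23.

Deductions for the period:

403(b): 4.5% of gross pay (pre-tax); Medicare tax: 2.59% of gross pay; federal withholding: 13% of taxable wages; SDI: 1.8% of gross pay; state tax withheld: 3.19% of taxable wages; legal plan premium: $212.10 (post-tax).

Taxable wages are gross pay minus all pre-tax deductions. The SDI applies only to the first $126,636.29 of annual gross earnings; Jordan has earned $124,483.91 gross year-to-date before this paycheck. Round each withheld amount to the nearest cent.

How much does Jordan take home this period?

$2,100.67

403(b): $3,036.23 × 0.045 = $136.63
Taxable wages = $3,036.23 − $136.63 = $2,899.60
Federal withholding: $2,899.60 × 0.13 = $376.95
State tax withheld: $2,899.60 × 0.0319 = $92.50
SDI: only $126,636.29 − $124,483.91 = $2,152.38 of this check is subject → $2,152.38 × 0.018 = $38.74
Medicare tax: $3,036.23 × 0.0259 = $78.64
Legal plan premium: $212.10
Total deductions = $136.63 + $376.95 + $92.50 + $38.74 + $78.64 + $212.10 = $935.56
Net pay = $3,036.23 − $935.56 = $2,100.67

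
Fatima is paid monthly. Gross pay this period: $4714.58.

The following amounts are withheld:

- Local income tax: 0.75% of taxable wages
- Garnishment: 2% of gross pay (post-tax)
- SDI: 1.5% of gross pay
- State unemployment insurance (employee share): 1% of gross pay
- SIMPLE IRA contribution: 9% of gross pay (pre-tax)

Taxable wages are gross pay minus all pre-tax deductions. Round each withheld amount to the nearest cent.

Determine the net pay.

SIMPLE IRA contribution: $4714.58 × 0.09 = $424.31
Taxable wages = $4714.58 − $424.31 = $4290.27
Local income tax: $4290.27 × 0.0075 = $32.18
State unemployment insurance (employee share): $4714.58 × 0.01 = $47.15
SDI: $4714.58 × 0.015 = $70.72
Garnishment: $4714.58 × 0.02 = $94.29
Total deductions = $424.31 + $32.18 + $47.15 + $70.72 + $94.29 = $668.65
Net pay = $4714.58 − $668.65 = $4045.93

$4045.93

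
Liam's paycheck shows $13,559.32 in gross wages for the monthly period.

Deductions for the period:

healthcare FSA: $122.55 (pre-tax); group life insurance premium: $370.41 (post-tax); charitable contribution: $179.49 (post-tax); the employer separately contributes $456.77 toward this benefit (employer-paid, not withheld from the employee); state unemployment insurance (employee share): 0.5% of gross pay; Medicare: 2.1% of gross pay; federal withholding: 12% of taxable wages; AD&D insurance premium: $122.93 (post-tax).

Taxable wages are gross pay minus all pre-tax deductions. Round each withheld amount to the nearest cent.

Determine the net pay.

$10,798.98

Healthcare FSA: $122.55
Taxable wages = $13,559.32 − $122.55 = $13,436.77
Federal withholding: $13,436.77 × 0.12 = $1,612.41
Medicare: $13,559.32 × 0.021 = $284.75
State unemployment insurance (employee share): $13,559.32 × 0.005 = $67.80
AD&D insurance premium: $122.93
Charitable contribution: $179.49
Group life insurance premium: $370.41
(Employer's $456.77 toward charitable contribution is not withheld from the employee.)
Total deductions = $122.55 + $1,612.41 + $284.75 + $67.80 + $122.93 + $179.49 + $370.41 = $2,760.34
Net pay = $13,559.32 − $2,760.34 = $10,798.98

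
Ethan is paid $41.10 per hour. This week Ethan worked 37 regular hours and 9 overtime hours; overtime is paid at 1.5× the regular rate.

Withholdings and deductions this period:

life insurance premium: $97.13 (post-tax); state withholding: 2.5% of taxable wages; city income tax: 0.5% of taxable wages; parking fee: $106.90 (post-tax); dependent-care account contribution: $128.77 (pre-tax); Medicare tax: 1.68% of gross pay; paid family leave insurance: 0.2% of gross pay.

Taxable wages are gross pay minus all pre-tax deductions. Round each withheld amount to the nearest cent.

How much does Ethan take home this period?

$1,645.33

Regular pay: 37 × $41.10 = $1,520.70
Overtime pay: 9 × $41.10 × 1.5 = $554.85
Gross pay = $1,520.70 + $554.85 = $2,075.55
Dependent-care account contribution: $128.77
Taxable wages = $2,075.55 − $128.77 = $1,946.78
State withholding: $1,946.78 × 0.025 = $48.67
City income tax: $1,946.78 × 0.005 = $9.73
Paid family leave insurance: $2,075.55 × 0.002 = $4.15
Medicare tax: $2,075.55 × 0.0168 = $34.87
Parking fee: $106.90
Life insurance premium: $97.13
Total deductions = $128.77 + $48.67 + $9.73 + $4.15 + $34.87 + $106.90 + $97.13 = $430.22
Net pay = $2,075.55 − $430.22 = $1,645.33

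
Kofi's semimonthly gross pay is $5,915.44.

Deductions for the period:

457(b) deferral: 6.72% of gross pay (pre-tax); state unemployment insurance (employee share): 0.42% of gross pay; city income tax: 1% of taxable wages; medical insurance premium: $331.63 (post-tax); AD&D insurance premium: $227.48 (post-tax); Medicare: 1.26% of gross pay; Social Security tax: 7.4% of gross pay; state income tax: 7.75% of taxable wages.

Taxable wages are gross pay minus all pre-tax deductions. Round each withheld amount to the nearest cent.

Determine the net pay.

457(b) deferral: $5,915.44 × 0.0672 = $397.52
Taxable wages = $5,915.44 − $397.52 = $5,517.92
City income tax: $5,517.92 × 0.01 = $55.18
State income tax: $5,517.92 × 0.0775 = $427.64
Medicare: $5,915.44 × 0.0126 = $74.53
State unemployment insurance (employee share): $5,915.44 × 0.0042 = $24.84
Social Security tax: $5,915.44 × 0.074 = $437.74
AD&D insurance premium: $227.48
Medical insurance premium: $331.63
Total deductions = $397.52 + $55.18 + $427.64 + $74.53 + $24.84 + $437.74 + $227.48 + $331.63 = $1,976.56
Net pay = $5,915.44 − $1,976.56 = $3,938.88

$3,938.88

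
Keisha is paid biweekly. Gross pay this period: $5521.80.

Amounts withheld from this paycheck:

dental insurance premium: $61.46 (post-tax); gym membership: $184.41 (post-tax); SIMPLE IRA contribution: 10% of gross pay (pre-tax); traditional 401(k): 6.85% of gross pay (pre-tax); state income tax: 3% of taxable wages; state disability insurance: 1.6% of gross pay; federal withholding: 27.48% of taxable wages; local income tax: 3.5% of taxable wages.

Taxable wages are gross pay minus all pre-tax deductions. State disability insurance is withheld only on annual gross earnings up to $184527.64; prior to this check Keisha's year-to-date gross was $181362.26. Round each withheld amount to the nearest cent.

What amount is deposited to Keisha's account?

SIMPLE IRA contribution: $5521.80 × 0.1 = $552.18
Traditional 401(k): $5521.80 × 0.0685 = $378.24
Pre-tax total = $552.18 + $378.24 = $930.42
Taxable wages = $5521.80 − $930.42 = $4591.38
State income tax: $4591.38 × 0.03 = $137.74
Local income tax: $4591.38 × 0.035 = $160.70
Federal withholding: $4591.38 × 0.2748 = $1261.71
State disability insurance: only $184527.64 − $181362.26 = $3165.38 of this check is subject → $3165.38 × 0.016 = $50.65
Gym membership: $184.41
Dental insurance premium: $61.46
Total deductions = $552.18 + $378.24 + $137.74 + $160.70 + $1261.71 + $50.65 + $184.41 + $61.46 = $2787.09
Net pay = $5521.80 − $2787.09 = $2734.71

$2734.71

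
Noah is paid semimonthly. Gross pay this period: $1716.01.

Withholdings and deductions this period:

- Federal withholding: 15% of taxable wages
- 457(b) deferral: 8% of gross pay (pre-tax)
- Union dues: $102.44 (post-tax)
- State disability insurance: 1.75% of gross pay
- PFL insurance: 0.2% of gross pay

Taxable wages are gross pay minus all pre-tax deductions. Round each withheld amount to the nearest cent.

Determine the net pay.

457(b) deferral: $1716.01 × 0.08 = $137.28
Taxable wages = $1716.01 − $137.28 = $1578.73
Federal withholding: $1578.73 × 0.15 = $236.81
State disability insurance: $1716.01 × 0.0175 = $30.03
PFL insurance: $1716.01 × 0.002 = $3.43
Union dues: $102.44
Total deductions = $137.28 + $236.81 + $30.03 + $3.43 + $102.44 = $509.99
Net pay = $1716.01 − $509.99 = $1206.02

$1206.02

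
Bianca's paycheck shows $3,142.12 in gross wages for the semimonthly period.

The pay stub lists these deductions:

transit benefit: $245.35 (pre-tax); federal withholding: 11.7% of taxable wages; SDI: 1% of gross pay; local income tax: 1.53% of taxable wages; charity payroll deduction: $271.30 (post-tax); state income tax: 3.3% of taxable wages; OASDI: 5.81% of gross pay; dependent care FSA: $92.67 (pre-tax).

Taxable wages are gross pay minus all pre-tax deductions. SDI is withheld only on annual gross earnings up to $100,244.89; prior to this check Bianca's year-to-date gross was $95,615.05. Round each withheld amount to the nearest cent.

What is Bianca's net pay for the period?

Transit benefit: $245.35
Dependent care FSA: $92.67
Pre-tax total = $245.35 + $92.67 = $338.02
Taxable wages = $3,142.12 − $338.02 = $2,804.10
Federal withholding: $2,804.10 × 0.117 = $328.08
Local income tax: $2,804.10 × 0.0153 = $42.90
State income tax: $2,804.10 × 0.033 = $92.54
SDI: cap not yet reached, full $3,142.12 is subject → $3,142.12 × 0.01 = $31.42
OASDI: $3,142.12 × 0.0581 = $182.56
Charity payroll deduction: $271.30
Total deductions = $245.35 + $92.67 + $328.08 + $42.90 + $92.54 + $31.42 + $182.56 + $271.30 = $1,286.82
Net pay = $3,142.12 − $1,286.82 = $1,855.30

$1,855.30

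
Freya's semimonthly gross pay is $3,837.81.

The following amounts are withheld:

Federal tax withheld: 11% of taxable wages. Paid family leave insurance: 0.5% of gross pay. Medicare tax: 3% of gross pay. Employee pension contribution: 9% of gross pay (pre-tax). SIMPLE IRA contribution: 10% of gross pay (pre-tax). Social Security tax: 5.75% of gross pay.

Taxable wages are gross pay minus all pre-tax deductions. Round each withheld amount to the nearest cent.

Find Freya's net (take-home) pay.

SIMPLE IRA contribution: $3,837.81 × 0.1 = $383.78
Employee pension contribution: $3,837.81 × 0.09 = $345.40
Pre-tax total = $383.78 + $345.40 = $729.18
Taxable wages = $3,837.81 − $729.18 = $3,108.63
Federal tax withheld: $3,108.63 × 0.11 = $341.95
Paid family leave insurance: $3,837.81 × 0.005 = $19.19
Social Security tax: $3,837.81 × 0.0575 = $220.67
Medicare tax: $3,837.81 × 0.03 = $115.13
Total deductions = $383.78 + $345.40 + $341.95 + $19.19 + $220.67 + $115.13 = $1,426.12
Net pay = $3,837.81 − $1,426.12 = $2,411.69

$2,411.69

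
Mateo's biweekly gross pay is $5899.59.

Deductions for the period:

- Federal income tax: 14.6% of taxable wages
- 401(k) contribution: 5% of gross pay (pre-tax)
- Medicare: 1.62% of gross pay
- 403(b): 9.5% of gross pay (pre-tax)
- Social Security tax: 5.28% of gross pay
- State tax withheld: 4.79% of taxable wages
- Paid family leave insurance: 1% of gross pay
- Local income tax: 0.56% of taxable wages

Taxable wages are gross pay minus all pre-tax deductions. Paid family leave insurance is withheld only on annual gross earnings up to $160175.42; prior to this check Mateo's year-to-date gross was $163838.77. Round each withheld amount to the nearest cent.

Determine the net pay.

$3630.77

403(b): $5899.59 × 0.095 = $560.46
401(k) contribution: $5899.59 × 0.05 = $294.98
Pre-tax total = $560.46 + $294.98 = $855.44
Taxable wages = $5899.59 − $855.44 = $5044.15
Federal income tax: $5044.15 × 0.146 = $736.45
Local income tax: $5044.15 × 0.0056 = $28.25
State tax withheld: $5044.15 × 0.0479 = $241.61
Social Security tax: $5899.59 × 0.0528 = $311.50
Paid family leave insurance: annual cap $160175.42 already reached (YTD $163838.77), so $0.00
Medicare: $5899.59 × 0.0162 = $95.57
Total deductions = $560.46 + $294.98 + $736.45 + $28.25 + $241.61 + $311.50 + $0.00 + $95.57 = $2268.82
Net pay = $5899.59 − $2268.82 = $3630.77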